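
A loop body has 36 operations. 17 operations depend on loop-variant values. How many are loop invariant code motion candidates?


Invariant candidates = total - loop-dependent
= 36 - 17 = 19

19


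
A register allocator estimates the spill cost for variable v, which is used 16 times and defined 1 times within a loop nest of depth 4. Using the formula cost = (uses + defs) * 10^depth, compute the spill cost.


uses + defs = 16 + 1 = 17
10^4 = 10000
Spill cost = 17 * 10000 = 170000

170000


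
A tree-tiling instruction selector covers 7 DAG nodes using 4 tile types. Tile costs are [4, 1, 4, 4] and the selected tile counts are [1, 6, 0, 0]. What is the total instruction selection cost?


Total cost = sum(count_i * cost_i)
= 1*4 + 6*1 + 0*4 + 0*4
= 10

10


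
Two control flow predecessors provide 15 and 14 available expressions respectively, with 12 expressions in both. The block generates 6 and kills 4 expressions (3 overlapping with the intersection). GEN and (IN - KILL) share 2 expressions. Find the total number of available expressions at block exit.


IN = intersection of predecessors = 12
IN - KILL = 12 - 3 = 9
|OUT| = |GEN| + |IN - KILL| - |GEN ∩ (IN - KILL)| = 6 + 9 - 2 = 13

13


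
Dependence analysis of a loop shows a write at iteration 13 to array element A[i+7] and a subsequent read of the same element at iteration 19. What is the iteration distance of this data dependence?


Distance = read iteration - write iteration
= 19 - 13 = 6

6


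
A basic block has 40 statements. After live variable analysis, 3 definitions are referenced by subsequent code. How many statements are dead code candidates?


Dead code = total statements - live definitions
= 40 - 3 = 37

37


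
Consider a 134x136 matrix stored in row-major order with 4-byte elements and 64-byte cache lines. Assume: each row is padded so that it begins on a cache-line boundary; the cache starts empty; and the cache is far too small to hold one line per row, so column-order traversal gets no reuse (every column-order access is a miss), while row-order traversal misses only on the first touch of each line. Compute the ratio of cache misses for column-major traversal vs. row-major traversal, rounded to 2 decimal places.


Each row occupies 136 * 4 = 544 bytes and starts on a line boundary, so it spans ceil(544 / 64) = 9 cache lines.
Row-major traversal misses (one per line touched): 134 * ceil(136 * 4 / 64) = 1206
Column-major traversal misses (no reuse, every access misses): 134 * 136 = 18224
Ratio = 18224 / 1206 = 15.11

15.11


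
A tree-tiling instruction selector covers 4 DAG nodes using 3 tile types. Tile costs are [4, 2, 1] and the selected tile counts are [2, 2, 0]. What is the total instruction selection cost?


Total cost = sum(count_i * cost_i)
= 2*4 + 2*2 + 0*1
= 12

12


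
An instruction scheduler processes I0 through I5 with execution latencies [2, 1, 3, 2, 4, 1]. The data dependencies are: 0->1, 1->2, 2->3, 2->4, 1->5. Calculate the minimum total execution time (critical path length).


Compute longest path through dependency graph: dist(Ik) = max over predecessors of dist + latency(Ik).
dist(I0) = latency 2 = 2
dist(I1) = dist(I0) + 1 = 2 + 1 = 3
dist(I2) = dist(I1) + 3 = 3 + 3 = 6
dist(I3) = dist(I2) + 2 = 6 + 2 = 8
dist(I4) = dist(I2) + 4 = 6 + 4 = 10
dist(I5) = dist(I1) + 1 = 3 + 1 = 4
Critical path = max dist = 10

10


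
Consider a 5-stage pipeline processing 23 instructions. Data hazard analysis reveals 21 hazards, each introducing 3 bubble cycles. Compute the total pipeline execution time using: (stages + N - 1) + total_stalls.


Base cycles = 5 + 23 - 1 = 27
Total stalls = 21 * 3 = 63
Total = 27 + 63 = 90

90


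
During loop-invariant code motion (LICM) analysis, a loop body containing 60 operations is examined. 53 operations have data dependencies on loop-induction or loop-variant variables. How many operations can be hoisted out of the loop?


Invariant candidates = total - loop-dependent
= 60 - 53 = 7

7


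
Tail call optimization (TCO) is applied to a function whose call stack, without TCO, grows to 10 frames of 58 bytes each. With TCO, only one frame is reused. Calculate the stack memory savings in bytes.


Without TCO: 10 * 58 = 580 bytes
With TCO: reuse 1 frame = 58 bytes
Savings = 580 - 58 = 522

522


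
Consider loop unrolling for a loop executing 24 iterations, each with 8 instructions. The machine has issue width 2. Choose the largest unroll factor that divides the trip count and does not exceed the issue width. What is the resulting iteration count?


Largest divisor of 24 <= 2 is 2
New iterations = 24 / 2 = 12

12


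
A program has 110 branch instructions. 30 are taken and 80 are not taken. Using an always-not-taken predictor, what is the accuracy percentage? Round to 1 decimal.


Predictor: always-not-taken
Correct predictions = 80
Accuracy = 80 / 110 * 100 = 72.7%

72.7


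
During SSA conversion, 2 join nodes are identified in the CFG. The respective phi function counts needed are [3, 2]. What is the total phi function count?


Total phi functions = sum of phi functions at each join node
= 3 + 2 = 5

5


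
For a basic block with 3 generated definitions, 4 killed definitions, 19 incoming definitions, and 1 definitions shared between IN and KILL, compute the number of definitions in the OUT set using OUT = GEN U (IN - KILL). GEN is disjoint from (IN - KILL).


IN - KILL: 19 - 1 = 18 surviving definitions
OUT = GEN + surviving = 3 + 18 = 21

21


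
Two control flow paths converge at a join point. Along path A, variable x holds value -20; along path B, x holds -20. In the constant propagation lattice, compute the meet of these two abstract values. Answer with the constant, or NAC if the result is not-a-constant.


Meet operation: if both paths give the same constant, result is that constant; if they differ, result is NAC (not-a-constant).
Path A: -20, Path B: -20 -> equal
Result: constant -> -20

-20


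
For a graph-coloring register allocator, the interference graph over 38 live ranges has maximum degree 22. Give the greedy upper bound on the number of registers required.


Greedy coloring never needs more than (max_degree + 1) colors: when coloring a vertex, at most max_degree neighbors are already colored.
Upper bound = 22 + 1 = 23

23


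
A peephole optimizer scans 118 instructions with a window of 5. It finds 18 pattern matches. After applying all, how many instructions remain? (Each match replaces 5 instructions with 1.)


Each match removes 4 instructions.
Total removed = 18 * 4 = 72
Remaining = 118 - 72 = 46

46


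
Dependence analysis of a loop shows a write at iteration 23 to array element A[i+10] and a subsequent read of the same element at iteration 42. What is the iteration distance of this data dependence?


Distance = read iteration - write iteration
= 42 - 23 = 19

19


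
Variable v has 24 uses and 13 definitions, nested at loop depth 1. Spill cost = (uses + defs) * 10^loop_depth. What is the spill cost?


uses + defs = 24 + 13 = 37
10^1 = 10
Spill cost = 37 * 10 = 370

370


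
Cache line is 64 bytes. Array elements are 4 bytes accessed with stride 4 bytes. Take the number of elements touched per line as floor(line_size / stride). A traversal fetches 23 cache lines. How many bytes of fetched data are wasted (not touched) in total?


Elements per line = floor(64 / 4) = 16
Bytes used per line = 16 * 4 = 64
Wasted per line = 64 - 64 = 0
Total wasted = 0 * 23 = 0

0


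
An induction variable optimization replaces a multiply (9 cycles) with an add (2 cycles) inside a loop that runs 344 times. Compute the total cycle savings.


Per-iteration saving = 9 - 2 = 7
Total saved = 344 * 7 = 2408

2408


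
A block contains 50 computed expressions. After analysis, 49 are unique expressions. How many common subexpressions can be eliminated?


CSE count = total expressions - unique expressions
= 50 - 49 = 1

1


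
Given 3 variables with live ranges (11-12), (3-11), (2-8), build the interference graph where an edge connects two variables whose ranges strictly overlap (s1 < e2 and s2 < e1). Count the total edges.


Check all pairs for overlapping intervals.
Two intervals (s1,e1) and (s2,e2) overlap if s1 < e2 and s2 < e1.
v0 (11-12) vs v1..v2: overlaps none -> 0
v1 (3-11) vs v2: overlaps v2 -> 1
Total overlapping pairs = 0 + 1 = 1

1


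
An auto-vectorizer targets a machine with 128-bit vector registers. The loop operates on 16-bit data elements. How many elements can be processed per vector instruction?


Width = SIMD bits / data type bits
= 128 / 16 = 8

8


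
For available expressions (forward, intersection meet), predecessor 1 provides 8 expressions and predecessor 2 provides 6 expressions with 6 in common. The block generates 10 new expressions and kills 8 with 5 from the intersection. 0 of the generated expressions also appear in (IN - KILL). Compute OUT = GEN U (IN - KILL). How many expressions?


IN = intersection of predecessors = 6
IN - KILL = 6 - 5 = 1
|OUT| = |GEN| + |IN - KILL| - |GEN ∩ (IN - KILL)| = 10 + 1 - 0 = 11

11


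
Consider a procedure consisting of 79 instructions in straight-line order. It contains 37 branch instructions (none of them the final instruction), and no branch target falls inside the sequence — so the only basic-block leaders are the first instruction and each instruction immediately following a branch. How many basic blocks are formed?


With no in-sequence branch targets, the leaders are the first instruction plus the instruction after each branch.
Number of basic blocks = branches + 1
= 37 + 1 = 38

38


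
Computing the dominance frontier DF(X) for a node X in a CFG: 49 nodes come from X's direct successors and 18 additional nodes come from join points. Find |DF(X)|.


DF(X) = direct successor contributions + join point contributions
= 49 + 18 = 67

67


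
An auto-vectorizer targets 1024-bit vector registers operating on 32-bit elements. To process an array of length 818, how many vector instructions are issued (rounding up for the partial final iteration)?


Width = 1024 / 32 = 32 elements per vector op
Iterations = ceil(818 / 32) = 26

26


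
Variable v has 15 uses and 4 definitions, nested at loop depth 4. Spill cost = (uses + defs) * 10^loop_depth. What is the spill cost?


uses + defs = 15 + 4 = 19
10^4 = 10000
Spill cost = 19 * 10000 = 190000

190000


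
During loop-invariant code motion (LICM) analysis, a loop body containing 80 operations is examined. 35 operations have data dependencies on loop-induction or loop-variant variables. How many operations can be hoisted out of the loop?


Invariant candidates = total - loop-dependent
= 80 - 35 = 45

45


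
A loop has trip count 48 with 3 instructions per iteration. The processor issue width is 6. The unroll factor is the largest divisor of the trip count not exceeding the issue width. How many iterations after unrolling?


Largest divisor of 48 <= 6 is 6
New iterations = 48 / 6 = 8

8


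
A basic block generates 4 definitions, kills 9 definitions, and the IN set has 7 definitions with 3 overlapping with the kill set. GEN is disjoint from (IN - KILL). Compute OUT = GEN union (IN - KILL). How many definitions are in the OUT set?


IN - KILL: 7 - 3 = 4 surviving definitions
OUT = GEN + surviving = 4 + 4 = 8

8


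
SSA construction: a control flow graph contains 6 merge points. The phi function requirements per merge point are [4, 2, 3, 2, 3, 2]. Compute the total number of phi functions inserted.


Total phi functions = sum of phi functions at each join node
= 4 + 2 + 3 + 2 + 3 + 2 = 16

16


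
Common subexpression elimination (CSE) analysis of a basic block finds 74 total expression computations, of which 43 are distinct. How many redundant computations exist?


CSE count = total expressions - unique expressions
= 74 - 43 = 31

31


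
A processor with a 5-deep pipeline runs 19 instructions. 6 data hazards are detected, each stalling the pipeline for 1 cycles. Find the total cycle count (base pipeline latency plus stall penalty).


Base cycles = 5 + 19 - 1 = 23
Total stalls = 6 * 1 = 6
Total = 23 + 6 = 29

29


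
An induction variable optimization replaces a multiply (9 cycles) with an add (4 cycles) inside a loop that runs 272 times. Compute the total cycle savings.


Per-iteration saving = 9 - 4 = 5
Total saved = 272 * 5 = 1360

1360


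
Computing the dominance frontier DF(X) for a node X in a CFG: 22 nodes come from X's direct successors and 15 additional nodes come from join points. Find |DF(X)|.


DF(X) = direct successor contributions + join point contributions
= 22 + 15 = 37

37


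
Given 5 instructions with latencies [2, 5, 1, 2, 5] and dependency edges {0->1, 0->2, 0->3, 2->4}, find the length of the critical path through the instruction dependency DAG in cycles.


Compute longest path through dependency graph: dist(Ik) = max over predecessors of dist + latency(Ik).
dist(I0) = latency 2 = 2
dist(I1) = dist(I0) + 5 = 2 + 5 = 7
dist(I2) = dist(I0) + 1 = 2 + 1 = 3
dist(I3) = dist(I0) + 2 = 2 + 2 = 4
dist(I4) = dist(I2) + 5 = 3 + 5 = 8
Critical path = max dist = 8

8


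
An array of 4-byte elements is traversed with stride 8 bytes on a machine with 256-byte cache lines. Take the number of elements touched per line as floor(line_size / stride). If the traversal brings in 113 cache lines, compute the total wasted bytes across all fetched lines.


Elements per line = floor(256 / 8) = 32
Bytes used per line = 32 * 4 = 128
Wasted per line = 256 - 128 = 128
Total wasted = 128 * 113 = 14464

14464


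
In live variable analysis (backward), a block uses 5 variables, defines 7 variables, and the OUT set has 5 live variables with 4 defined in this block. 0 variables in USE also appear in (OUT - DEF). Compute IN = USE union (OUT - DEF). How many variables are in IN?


OUT - DEF: 5 - 4 = 1
|IN| = |USE| + |OUT - DEF| - |USE ∩ (OUT - DEF)| = 5 + 1 - 0 = 6

6


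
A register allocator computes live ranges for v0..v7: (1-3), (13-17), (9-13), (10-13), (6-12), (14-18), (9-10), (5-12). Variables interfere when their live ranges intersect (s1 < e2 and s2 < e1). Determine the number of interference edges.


Check all pairs for overlapping intervals.
Two intervals (s1,e1) and (s2,e2) overlap if s1 < e2 and s2 < e1.
v0 (1-3) vs v1..v7: overlaps none -> 0
v1 (13-17) vs v2..v7: overlaps v5 -> 1
v2 (9-13) vs v3..v7: overlaps v3, v4, v6, v7 -> 4
v3 (10-13) vs v4..v7: overlaps v4, v7 -> 2
v4 (6-12) vs v5..v7: overlaps v6, v7 -> 2
v5 (14-18) vs v6..v7: overlaps none -> 0
v6 (9-10) vs v7: overlaps v7 -> 1
Total overlapping pairs = 0 + 1 + 4 + 2 + 2 + 0 + 1 = 10

10


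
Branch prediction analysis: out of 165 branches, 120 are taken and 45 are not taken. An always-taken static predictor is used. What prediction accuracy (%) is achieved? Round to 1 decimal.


Predictor: always-taken
Correct predictions = 120
Accuracy = 120 / 165 * 100 = 72.7%

72.7


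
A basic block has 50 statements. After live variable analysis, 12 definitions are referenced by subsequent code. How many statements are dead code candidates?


Dead code = total statements - live definitions
= 50 - 12 = 38

38


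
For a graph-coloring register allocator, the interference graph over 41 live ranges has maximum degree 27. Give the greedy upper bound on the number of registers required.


Greedy coloring never needs more than (max_degree + 1) colors: when coloring a vertex, at most max_degree neighbors are already colored.
Upper bound = 27 + 1 = 28

28


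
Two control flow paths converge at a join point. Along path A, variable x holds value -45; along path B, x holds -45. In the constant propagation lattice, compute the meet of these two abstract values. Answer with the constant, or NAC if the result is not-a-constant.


Meet operation: if both paths give the same constant, result is that constant; if they differ, result is NAC (not-a-constant).
Path A: -45, Path B: -45 -> equal
Result: constant -> -45

-45


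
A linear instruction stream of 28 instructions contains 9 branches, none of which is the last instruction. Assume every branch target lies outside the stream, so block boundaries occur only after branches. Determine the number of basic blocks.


With no in-sequence branch targets, the leaders are the first instruction plus the instruction after each branch.
Number of basic blocks = branches + 1
= 9 + 1 = 10

10


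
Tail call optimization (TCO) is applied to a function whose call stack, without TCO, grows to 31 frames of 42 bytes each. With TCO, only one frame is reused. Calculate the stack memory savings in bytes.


Without TCO: 31 * 42 = 1302 bytes
With TCO: reuse 1 frame = 42 bytes
Savings = 1302 - 42 = 1260

1260


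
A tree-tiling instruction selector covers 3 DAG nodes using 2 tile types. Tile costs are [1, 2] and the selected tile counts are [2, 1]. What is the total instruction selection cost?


Total cost = sum(count_i * cost_i)
= 2*1 + 1*2
= 4

4


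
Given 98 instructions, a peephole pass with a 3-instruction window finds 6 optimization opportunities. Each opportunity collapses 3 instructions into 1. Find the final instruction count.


Each match removes 2 instructions.
Total removed = 6 * 2 = 12
Remaining = 98 - 12 = 86

86


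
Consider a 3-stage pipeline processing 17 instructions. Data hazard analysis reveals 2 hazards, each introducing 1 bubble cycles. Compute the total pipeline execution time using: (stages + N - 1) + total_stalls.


Base cycles = 3 + 17 - 1 = 19
Total stalls = 2 * 1 = 2
Total = 19 + 2 = 21

21


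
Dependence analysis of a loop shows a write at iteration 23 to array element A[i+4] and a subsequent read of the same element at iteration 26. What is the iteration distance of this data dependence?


Distance = read iteration - write iteration
= 26 - 23 = 3

3


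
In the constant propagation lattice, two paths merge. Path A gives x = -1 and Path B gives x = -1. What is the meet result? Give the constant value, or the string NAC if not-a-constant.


Meet operation: if both paths give the same constant, result is that constant; if they differ, result is NAC (not-a-constant).
Path A: -1, Path B: -1 -> equal
Result: constant -> -1

-1


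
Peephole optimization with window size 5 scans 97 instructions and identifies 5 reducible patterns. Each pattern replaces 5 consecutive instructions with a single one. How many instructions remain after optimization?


Each match removes 4 instructions.
Total removed = 5 * 4 = 20
Remaining = 97 - 20 = 77

77


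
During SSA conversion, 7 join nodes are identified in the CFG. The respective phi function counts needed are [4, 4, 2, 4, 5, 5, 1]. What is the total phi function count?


Total phi functions = sum of phi functions at each join node
= 4 + 4 + 2 + 4 + 5 + 5 + 1 = 25

25


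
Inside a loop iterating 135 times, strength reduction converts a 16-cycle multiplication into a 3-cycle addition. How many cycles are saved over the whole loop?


Per-iteration saving = 16 - 3 = 13
Total saved = 135 * 13 = 1755

1755


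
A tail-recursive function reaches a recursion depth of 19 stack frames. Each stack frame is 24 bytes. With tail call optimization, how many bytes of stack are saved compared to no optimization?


Without TCO: 19 * 24 = 456 bytes
With TCO: reuse 1 frame = 24 bytes
Savings = 456 - 24 = 432

432


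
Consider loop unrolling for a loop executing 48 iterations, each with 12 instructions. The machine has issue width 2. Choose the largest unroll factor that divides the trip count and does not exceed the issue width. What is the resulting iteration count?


Largest divisor of 48 <= 2 is 2
New iterations = 48 / 2 = 24

24


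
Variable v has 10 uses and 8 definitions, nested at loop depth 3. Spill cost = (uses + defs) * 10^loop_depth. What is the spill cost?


uses + defs = 10 + 8 = 18
10^3 = 1000
Spill cost = 18 * 1000 = 18000

18000


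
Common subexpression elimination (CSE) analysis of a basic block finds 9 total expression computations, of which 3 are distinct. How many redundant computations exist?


CSE count = total expressions - unique expressions
= 9 - 3 = 6

6


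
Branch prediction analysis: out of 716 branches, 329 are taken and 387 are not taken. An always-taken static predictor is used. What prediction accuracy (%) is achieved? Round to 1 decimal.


Predictor: always-taken
Correct predictions = 329
Accuracy = 329 / 716 * 100 = 45.9%

45.9


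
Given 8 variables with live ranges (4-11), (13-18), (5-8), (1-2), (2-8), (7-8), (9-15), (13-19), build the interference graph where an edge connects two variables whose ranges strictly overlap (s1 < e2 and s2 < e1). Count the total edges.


Check all pairs for overlapping intervals.
Two intervals (s1,e1) and (s2,e2) overlap if s1 < e2 and s2 < e1.
v0 (4-11) vs v1..v7: overlaps v2, v4, v5, v6 -> 4
v1 (13-18) vs v2..v7: overlaps v6, v7 -> 2
v2 (5-8) vs v3..v7: overlaps v4, v5 -> 2
v3 (1-2) vs v4..v7: overlaps none -> 0
v4 (2-8) vs v5..v7: overlaps v5 -> 1
v5 (7-8) vs v6..v7: overlaps none -> 0
v6 (9-15) vs v7: overlaps v7 -> 1
Total overlapping pairs = 4 + 2 + 2 + 0 + 1 + 0 + 1 = 10

10


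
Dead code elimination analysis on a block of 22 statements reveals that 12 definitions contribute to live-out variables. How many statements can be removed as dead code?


Dead code = total statements - live definitions
= 22 - 12 = 10

10


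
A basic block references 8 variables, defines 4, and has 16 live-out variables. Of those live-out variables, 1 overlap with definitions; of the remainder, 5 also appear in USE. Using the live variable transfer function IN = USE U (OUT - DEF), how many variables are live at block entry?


OUT - DEF: 16 - 1 = 15
|IN| = |USE| + |OUT - DEF| - |USE ∩ (OUT - DEF)| = 8 + 15 - 5 = 18

18


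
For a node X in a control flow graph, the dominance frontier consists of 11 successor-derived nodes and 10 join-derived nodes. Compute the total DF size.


DF(X) = direct successor contributions + join point contributions
= 11 + 10 = 21

21


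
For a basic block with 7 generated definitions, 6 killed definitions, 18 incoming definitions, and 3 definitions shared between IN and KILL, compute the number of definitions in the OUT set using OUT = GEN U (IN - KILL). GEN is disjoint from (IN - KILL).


IN - KILL: 18 - 3 = 15 surviving definitions
OUT = GEN + surviving = 7 + 15 = 22

22


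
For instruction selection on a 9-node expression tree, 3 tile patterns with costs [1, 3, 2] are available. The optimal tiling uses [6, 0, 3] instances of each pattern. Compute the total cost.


Total cost = sum(count_i * cost_i)
= 6*1 + 0*3 + 3*2
= 12

12


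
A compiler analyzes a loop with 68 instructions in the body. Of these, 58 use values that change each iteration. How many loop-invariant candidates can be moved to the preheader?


Invariant candidates = total - loop-dependent
= 68 - 58 = 10

10


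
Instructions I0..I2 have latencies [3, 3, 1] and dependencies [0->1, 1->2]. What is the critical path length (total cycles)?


Compute longest path through dependency graph: dist(Ik) = max over predecessors of dist + latency(Ik).
dist(I0) = latency 3 = 3
dist(I1) = dist(I0) + 3 = 3 + 3 = 6
dist(I2) = dist(I1) + 1 = 6 + 1 = 7
Critical path = max dist = 7

7


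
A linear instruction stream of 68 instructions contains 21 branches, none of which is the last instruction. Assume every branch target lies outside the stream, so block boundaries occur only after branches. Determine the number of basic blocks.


With no in-sequence branch targets, the leaders are the first instruction plus the instruction after each branch.
Number of basic blocks = branches + 1
= 21 + 1 = 22

22


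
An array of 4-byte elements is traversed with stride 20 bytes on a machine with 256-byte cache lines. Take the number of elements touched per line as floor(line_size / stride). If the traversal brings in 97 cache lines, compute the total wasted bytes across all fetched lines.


Elements per line = floor(256 / 20) = 12
Bytes used per line = 12 * 4 = 48
Wasted per line = 256 - 48 = 208
Total wasted = 208 * 97 = 20176

20176


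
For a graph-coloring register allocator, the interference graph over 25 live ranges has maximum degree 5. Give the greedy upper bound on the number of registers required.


Greedy coloring never needs more than (max_degree + 1) colors: when coloring a vertex, at most max_degree neighbors are already colored.
Upper bound = 5 + 1 = 6

6


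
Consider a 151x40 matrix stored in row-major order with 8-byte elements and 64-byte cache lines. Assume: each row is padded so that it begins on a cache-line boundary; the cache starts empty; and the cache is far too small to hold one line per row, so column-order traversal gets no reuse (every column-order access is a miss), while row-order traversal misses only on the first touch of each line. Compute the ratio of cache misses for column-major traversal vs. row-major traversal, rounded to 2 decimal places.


Each row occupies 40 * 8 = 320 bytes and starts on a line boundary, so it spans ceil(320 / 64) = 5 cache lines.
Row-major traversal misses (one per line touched): 151 * ceil(40 * 8 / 64) = 755
Column-major traversal misses (no reuse, every access misses): 151 * 40 = 6040
Ratio = 6040 / 755 = 8.0

8.0


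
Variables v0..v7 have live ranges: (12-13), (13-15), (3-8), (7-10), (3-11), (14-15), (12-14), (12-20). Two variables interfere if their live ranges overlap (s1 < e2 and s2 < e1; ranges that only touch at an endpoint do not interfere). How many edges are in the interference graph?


Check all pairs for overlapping intervals.
Two intervals (s1,e1) and (s2,e2) overlap if s1 < e2 and s2 < e1.
v0 (12-13) vs v1..v7: overlaps v6, v7 -> 2
v1 (13-15) vs v2..v7: overlaps v5, v6, v7 -> 3
v2 (3-8) vs v3..v7: overlaps v3, v4 -> 2
v3 (7-10) vs v4..v7: overlaps v4 -> 1
v4 (3-11) vs v5..v7: overlaps none -> 0
v5 (14-15) vs v6..v7: overlaps v7 -> 1
v6 (12-14) vs v7: overlaps v7 -> 1
Total overlapping pairs = 2 + 3 + 2 + 1 + 0 + 1 + 1 = 10

10


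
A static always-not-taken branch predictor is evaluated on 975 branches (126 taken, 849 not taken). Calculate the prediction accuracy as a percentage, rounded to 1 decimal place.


Predictor: always-not-taken
Correct predictions = 849
Accuracy = 849 / 975 * 100 = 87.1%

87.1


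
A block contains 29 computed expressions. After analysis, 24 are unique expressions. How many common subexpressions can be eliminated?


CSE count = total expressions - unique expressions
= 29 - 24 = 5

5


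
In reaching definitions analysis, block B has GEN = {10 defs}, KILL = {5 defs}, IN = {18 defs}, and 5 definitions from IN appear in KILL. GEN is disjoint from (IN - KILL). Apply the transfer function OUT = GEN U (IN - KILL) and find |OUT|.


IN - KILL: 18 - 5 = 13 surviving definitions
OUT = GEN + surviving = 10 + 13 = 23

23


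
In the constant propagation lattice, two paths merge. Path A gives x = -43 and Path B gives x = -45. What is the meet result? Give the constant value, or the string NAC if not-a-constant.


Meet operation: if both paths give the same constant, result is that constant; if they differ, result is NAC (not-a-constant).
Path A: -43, Path B: -45 -> differ
Result: not-a-constant -> NAC

NAC


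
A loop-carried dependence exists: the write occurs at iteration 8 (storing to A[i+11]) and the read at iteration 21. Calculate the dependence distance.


Distance = read iteration - write iteration
= 21 - 8 = 13

13


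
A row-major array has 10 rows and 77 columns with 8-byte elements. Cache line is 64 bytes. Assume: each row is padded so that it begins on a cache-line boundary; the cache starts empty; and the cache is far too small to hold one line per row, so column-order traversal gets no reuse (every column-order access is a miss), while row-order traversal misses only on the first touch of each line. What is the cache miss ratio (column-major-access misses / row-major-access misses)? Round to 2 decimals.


Each row occupies 77 * 8 = 616 bytes and starts on a line boundary, so it spans ceil(616 / 64) = 10 cache lines.
Row-major traversal misses (one per line touched): 10 * ceil(77 * 8 / 64) = 100
Column-major traversal misses (no reuse, every access misses): 10 * 77 = 770
Ratio = 770 / 100 = 7.7

7.7


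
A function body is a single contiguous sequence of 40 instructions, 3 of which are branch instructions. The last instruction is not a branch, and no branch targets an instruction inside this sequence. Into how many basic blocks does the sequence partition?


With no in-sequence branch targets, the leaders are the first instruction plus the instruction after each branch.
Number of basic blocks = branches + 1
= 3 + 1 = 4

4


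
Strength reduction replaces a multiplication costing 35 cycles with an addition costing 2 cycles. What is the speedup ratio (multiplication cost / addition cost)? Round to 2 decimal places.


Ratio = mult_cost / add_cost = 35 / 2 = 17.5

17.5


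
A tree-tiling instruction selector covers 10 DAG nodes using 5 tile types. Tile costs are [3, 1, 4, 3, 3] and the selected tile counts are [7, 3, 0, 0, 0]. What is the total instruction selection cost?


Total cost = sum(count_i * cost_i)
= 7*3 + 3*1 + 0*4 + 0*3 + 0*3
= 24

24


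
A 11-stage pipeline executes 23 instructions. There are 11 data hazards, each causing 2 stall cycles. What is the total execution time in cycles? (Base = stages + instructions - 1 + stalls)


Base cycles = 11 + 23 - 1 = 33
Total stalls = 11 * 2 = 22
Total = 33 + 22 = 55

55


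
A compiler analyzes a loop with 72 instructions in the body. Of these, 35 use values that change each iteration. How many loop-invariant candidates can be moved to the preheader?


Invariant candidates = total - loop-dependent
= 72 - 35 = 37

37


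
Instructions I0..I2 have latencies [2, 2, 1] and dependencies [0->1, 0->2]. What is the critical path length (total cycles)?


Compute longest path through dependency graph: dist(Ik) = max over predecessors of dist + latency(Ik).
dist(I0) = latency 2 = 2
dist(I1) = dist(I0) + 2 = 2 + 2 = 4
dist(I2) = dist(I0) + 1 = 2 + 1 = 3
Critical path = max dist = 4

4


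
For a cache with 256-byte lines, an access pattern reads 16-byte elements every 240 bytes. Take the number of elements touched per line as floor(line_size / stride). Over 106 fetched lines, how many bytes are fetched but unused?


Elements per line = floor(256 / 240) = 1
Bytes used per line = 1 * 16 = 16
Wasted per line = 256 - 16 = 240
Total wasted = 240 * 106 = 25440

25440


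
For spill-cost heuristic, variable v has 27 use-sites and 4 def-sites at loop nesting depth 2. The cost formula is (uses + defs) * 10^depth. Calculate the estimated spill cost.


uses + defs = 27 + 4 = 31
10^2 = 100
Spill cost = 31 * 100 = 3100

3100


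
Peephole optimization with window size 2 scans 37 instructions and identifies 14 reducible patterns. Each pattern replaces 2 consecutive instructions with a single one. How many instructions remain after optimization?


Each match removes 1 instructions.
Total removed = 14 * 1 = 14
Remaining = 37 - 14 = 23

23


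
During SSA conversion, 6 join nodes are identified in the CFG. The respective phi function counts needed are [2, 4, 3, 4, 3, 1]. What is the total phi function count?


Total phi functions = sum of phi functions at each join node
= 2 + 4 + 3 + 4 + 3 + 1 = 17

17


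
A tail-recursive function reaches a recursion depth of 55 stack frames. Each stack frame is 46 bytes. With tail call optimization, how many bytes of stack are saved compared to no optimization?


Without TCO: 55 * 46 = 2530 bytes
With TCO: reuse 1 frame = 46 bytes
Savings = 2530 - 46 = 2484

2484


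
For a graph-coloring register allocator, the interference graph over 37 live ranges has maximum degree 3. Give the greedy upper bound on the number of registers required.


Greedy coloring never needs more than (max_degree + 1) colors: when coloring a vertex, at most max_degree neighbors are already colored.
Upper bound = 3 + 1 = 4

4


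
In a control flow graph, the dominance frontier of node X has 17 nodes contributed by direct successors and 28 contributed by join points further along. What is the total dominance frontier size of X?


DF(X) = direct successor contributions + join point contributions
= 17 + 28 = 45

45


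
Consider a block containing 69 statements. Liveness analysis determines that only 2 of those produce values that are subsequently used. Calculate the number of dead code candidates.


Dead code = total statements - live definitions
= 69 - 2 = 67

67


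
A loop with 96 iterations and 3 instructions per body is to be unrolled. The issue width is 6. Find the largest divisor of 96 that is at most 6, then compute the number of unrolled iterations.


Largest divisor of 96 <= 6 is 6
New iterations = 96 / 6 = 16

16


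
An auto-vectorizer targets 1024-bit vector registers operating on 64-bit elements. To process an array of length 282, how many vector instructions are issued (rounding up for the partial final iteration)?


Width = 1024 / 64 = 16 elements per vector op
Iterations = ceil(282 / 16) = 18

18


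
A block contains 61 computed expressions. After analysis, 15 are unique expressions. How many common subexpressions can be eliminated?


CSE count = total expressions - unique expressions
= 61 - 15 = 46

46


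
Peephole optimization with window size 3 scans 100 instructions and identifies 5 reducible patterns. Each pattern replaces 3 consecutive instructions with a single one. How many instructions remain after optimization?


Each match removes 2 instructions.
Total removed = 5 * 2 = 10
Remaining = 100 - 10 = 90

90


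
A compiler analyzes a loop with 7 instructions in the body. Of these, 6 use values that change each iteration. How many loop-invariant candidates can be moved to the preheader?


Invariant candidates = total - loop-dependent
= 7 - 6 = 1

1


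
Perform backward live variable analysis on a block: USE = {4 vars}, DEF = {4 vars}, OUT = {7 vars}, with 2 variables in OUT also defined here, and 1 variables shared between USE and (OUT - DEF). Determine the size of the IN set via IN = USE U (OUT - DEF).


OUT - DEF: 7 - 2 = 5
|IN| = |USE| + |OUT - DEF| - |USE ∩ (OUT - DEF)| = 4 + 5 - 1 = 8

8


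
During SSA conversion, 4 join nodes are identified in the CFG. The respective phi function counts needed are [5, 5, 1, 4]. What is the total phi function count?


Total phi functions = sum of phi functions at each join node
= 5 + 5 + 1 + 4 = 15

15


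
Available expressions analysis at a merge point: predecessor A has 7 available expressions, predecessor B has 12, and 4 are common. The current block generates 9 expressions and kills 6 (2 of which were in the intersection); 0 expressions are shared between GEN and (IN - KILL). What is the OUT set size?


IN = intersection of predecessors = 4
IN - KILL = 4 - 2 = 2
|OUT| = |GEN| + |IN - KILL| - |GEN ∩ (IN - KILL)| = 9 + 2 - 0 = 11

11


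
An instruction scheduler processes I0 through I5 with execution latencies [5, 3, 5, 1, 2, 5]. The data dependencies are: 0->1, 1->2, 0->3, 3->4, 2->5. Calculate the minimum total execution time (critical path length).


Compute longest path through dependency graph: dist(Ik) = max over predecessors of dist + latency(Ik).
dist(I0) = latency 5 = 5
dist(I1) = dist(I0) + 3 = 5 + 3 = 8
dist(I2) = dist(I1) + 5 = 8 + 5 = 13
dist(I3) = dist(I0) + 1 = 5 + 1 = 6
dist(I4) = dist(I3) + 2 = 6 + 2 = 8
dist(I5) = dist(I2) + 5 = 13 + 5 = 18
Critical path = max dist = 18

18


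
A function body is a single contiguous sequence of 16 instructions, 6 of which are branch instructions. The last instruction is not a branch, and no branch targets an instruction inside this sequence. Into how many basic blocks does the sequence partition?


With no in-sequence branch targets, the leaders are the first instruction plus the instruction after each branch.
Number of basic blocks = branches + 1
= 6 + 1 = 7

7


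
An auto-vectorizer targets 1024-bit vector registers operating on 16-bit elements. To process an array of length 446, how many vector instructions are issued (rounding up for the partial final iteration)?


Width = 1024 / 16 = 64 elements per vector op
Iterations = ceil(446 / 64) = 7

7


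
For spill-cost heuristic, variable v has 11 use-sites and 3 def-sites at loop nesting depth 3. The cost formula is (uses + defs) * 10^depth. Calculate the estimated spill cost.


uses + defs = 11 + 3 = 14
10^3 = 1000
Spill cost = 14 * 1000 = 14000

14000


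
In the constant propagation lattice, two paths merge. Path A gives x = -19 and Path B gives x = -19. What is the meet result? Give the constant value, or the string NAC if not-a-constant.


Meet operation: if both paths give the same constant, result is that constant; if they differ, result is NAC (not-a-constant).
Path A: -19, Path B: -19 -> equal
Result: constant -> -19

-19


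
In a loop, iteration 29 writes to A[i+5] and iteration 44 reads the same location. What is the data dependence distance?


Distance = read iteration - write iteration
= 44 - 29 = 15

15


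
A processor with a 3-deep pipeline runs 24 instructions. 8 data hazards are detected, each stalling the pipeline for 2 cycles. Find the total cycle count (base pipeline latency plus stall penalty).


Base cycles = 3 + 24 - 1 = 26
Total stalls = 8 * 2 = 16
Total = 26 + 16 = 42

42


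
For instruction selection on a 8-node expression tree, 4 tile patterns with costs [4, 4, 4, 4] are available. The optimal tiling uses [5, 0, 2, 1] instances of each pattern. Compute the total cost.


Total cost = sum(count_i * cost_i)
= 5*4 + 0*4 + 2*4 + 1*4
= 32

32


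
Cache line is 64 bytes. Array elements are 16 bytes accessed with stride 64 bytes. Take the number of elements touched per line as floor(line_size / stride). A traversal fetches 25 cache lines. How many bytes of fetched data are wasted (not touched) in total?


Elements per line = floor(64 / 64) = 1
Bytes used per line = 1 * 16 = 16
Wasted per line = 64 - 16 = 48
Total wasted = 48 * 25 = 1200

1200


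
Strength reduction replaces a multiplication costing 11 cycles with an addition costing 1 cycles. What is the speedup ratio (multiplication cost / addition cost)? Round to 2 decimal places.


Ratio = mult_cost / add_cost = 11 / 1 = 11.0

11.0


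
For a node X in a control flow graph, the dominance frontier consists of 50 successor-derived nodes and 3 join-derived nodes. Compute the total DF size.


DF(X) = direct successor contributions + join point contributions
= 50 + 3 = 53

53


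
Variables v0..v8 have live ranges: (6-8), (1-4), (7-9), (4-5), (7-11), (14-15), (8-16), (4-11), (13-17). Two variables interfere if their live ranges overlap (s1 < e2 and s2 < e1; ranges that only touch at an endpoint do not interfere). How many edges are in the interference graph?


Check all pairs for overlapping intervals.
Two intervals (s1,e1) and (s2,e2) overlap if s1 < e2 and s2 < e1.
v0 (6-8) vs v1..v8: overlaps v2, v4, v7 -> 3
v1 (1-4) vs v2..v8: overlaps none -> 0
v2 (7-9) vs v3..v8: overlaps v4, v6, v7 -> 3
v3 (4-5) vs v4..v8: overlaps v7 -> 1
v4 (7-11) vs v5..v8: overlaps v6, v7 -> 2
v5 (14-15) vs v6..v8: overlaps v6, v8 -> 2
v6 (8-16) vs v7..v8: overlaps v7, v8 -> 2
v7 (4-11) vs v8: overlaps none -> 0
Total overlapping pairs = 3 + 0 + 3 + 1 + 2 + 2 + 2 + 0 = 13

13


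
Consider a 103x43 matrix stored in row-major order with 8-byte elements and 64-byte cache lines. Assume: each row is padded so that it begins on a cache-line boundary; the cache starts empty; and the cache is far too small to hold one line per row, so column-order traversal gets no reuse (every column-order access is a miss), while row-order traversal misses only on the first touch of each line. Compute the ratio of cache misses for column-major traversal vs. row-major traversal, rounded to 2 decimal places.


Each row occupies 43 * 8 = 344 bytes and starts on a line boundary, so it spans ceil(344 / 64) = 6 cache lines.
Row-major traversal misses (one per line touched): 103 * ceil(43 * 8 / 64) = 618
Column-major traversal misses (no reuse, every access misses): 103 * 43 = 4429
Ratio = 4429 / 618 = 7.17

7.17
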